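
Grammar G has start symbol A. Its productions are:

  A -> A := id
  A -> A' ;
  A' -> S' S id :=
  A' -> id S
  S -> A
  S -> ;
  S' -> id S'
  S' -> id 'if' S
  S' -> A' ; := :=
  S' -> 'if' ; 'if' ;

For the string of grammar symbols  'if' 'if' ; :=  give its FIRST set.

{ 'if' }

'if' is a terminal; add {'if'} and stop.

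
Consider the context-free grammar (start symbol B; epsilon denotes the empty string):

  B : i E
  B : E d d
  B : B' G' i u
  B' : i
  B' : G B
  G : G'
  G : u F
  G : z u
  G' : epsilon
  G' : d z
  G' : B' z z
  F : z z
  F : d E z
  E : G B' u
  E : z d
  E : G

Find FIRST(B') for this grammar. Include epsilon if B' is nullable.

{ d, i, u, z }

B' : i contributes {i}.
From B' : G B: G nullable, take FIRST(G) ∪ FIRST(B) = { d, i, u, z }.
Union: FIRST(B') = { d, i, u, z }.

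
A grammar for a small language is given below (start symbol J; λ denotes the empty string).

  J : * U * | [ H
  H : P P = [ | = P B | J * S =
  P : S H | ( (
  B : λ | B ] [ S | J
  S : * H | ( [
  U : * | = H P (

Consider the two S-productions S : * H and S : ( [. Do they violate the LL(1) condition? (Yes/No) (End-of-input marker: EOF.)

No

FIRST(* H) = { * } and FIRST(( [) = { ( }.
The FIRST sets are disjoint and neither alternative is nullable — no conflict.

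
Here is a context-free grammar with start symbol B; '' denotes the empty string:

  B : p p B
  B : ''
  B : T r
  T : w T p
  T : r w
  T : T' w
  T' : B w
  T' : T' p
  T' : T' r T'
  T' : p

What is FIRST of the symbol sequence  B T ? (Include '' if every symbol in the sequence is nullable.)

Add FIRST(B)\{''} = { p, r, w }; B is nullable, continue.
Add FIRST(T) = { p, r, w }; T is not nullable, stop.

{ p, r, w }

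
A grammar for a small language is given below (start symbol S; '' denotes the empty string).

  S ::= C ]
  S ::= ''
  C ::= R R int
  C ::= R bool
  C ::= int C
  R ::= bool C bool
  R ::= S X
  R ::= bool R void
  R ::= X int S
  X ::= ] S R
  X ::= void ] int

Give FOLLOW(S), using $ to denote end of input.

{ $, ], bool, int, void }

S is the start symbol, so $ ∈ FOLLOW(S).
In R ::= S X: add FIRST(X) = { ], void }.
In R ::= X int S: S is at the end, add FOLLOW(R) = { ], bool, int, void }.
In X ::= ] S R: add FIRST(R) = { ], bool, int, void }.
Union: FOLLOW(S) = { $, ], bool, int, void }.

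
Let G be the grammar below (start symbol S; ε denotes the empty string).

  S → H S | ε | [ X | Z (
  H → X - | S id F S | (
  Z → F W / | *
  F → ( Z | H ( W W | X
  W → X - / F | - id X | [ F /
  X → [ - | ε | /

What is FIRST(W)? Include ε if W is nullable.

From W → X - / F: X nullable, take FIRST(X) ∪ {-} = { -, /, [ }.
W → - id X contributes {-}.
W → [ F / contributes {[}.
Union: FIRST(W) = { -, /, [ }.

{ -, /, [ }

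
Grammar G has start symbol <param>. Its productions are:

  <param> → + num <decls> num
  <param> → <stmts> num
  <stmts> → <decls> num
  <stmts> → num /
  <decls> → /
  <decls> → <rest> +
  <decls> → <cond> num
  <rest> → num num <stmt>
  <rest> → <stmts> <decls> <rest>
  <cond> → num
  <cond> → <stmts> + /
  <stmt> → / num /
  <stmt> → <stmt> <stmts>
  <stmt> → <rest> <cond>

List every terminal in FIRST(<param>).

<param> → + num <decls> num contributes {+}.
From <param> → <stmts> num: add FIRST(<stmts>) = { /, num }.
Union: FIRST(<param>) = { +, /, num }.

{ +, /, num }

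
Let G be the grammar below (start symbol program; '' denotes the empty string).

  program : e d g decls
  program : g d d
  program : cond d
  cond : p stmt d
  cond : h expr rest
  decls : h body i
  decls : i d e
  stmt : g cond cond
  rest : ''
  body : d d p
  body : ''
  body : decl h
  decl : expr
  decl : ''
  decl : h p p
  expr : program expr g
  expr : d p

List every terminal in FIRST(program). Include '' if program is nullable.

program : e d g decls contributes {e}.
program : g d d contributes {g}.
From program : cond d: add FIRST(cond) = { h, p }.
Union: FIRST(program) = { e, g, h, p }.

{ e, g, h, p }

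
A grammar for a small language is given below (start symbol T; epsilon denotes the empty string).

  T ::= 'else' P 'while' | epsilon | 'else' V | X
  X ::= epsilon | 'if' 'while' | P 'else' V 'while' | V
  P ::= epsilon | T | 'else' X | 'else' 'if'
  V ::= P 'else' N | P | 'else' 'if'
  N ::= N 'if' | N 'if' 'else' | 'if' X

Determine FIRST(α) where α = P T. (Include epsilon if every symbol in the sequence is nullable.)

Add FIRST(P)\{epsilon} = { 'else', 'if' }; P is nullable, continue.
Add FIRST(T)\{epsilon} = { 'else', 'if' }; T is nullable, continue.
Every symbol is nullable, so include epsilon.

{ 'else', 'if', epsilon }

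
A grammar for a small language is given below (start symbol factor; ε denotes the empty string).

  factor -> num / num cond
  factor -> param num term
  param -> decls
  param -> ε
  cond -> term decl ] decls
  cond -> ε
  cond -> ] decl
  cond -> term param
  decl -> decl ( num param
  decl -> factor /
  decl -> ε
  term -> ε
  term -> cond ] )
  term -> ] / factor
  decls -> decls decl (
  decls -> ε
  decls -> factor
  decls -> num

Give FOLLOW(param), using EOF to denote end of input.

{ EOF, (, /, ], num }

In factor -> param num term: add FIRST(num term) = { num }.
In cond -> term param: param is at the end, add FOLLOW(cond) = { EOF, (, /, ], num }.
In decl -> decl ( num param: param is at the end, add FOLLOW(decl) = { EOF, (, /, ], num }.
Union: FOLLOW(param) = { EOF, (, /, ], num }.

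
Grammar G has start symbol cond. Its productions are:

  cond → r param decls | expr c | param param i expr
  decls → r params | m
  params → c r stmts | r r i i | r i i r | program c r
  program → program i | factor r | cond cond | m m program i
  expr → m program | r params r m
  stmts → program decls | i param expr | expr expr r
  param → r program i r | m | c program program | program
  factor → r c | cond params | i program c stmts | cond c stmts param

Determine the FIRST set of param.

{ c, i, m, r }

param → r program i r contributes {r}.
param → m contributes {m}.
param → c program program contributes {c}.
From param → program: add FIRST(program) = { c, i, m, r }.
Union: FIRST(param) = { c, i, m, r }.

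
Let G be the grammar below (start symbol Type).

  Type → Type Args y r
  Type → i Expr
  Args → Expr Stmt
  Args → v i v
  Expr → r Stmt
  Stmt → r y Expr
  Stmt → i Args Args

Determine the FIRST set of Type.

{ i }

From Type → Type Args y r: add FIRST(Type) = { i }.
Type → i Expr contributes {i}.
Union: FIRST(Type) = { i }.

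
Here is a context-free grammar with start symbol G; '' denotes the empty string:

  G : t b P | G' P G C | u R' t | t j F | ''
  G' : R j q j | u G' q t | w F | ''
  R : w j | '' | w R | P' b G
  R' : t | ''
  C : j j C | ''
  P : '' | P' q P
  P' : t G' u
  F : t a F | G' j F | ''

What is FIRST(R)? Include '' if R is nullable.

R : w j contributes {w}.
R : '' contributes ''.
R : w R contributes {w}.
From R : P' b G: add FIRST(P') = { t }.
Union: FIRST(R) = { t, w, '' }.

{ t, w, '' }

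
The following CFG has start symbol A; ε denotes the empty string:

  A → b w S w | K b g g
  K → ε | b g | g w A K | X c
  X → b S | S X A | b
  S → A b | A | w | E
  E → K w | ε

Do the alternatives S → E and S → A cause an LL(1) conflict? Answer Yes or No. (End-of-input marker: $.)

Yes

FIRST(E) = { b, g, w, ε } and FIRST(A) = { b, g, w }.
Both contain b, so the two alternatives are not disjoint — LL(1) conflict.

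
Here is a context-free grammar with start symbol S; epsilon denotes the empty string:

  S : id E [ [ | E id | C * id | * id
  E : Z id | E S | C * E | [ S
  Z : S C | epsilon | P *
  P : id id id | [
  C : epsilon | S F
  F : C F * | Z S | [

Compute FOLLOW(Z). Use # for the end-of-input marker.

In E : Z id: add FIRST(id) = { id }.
In F : Z S: add FIRST(S) = { *, [, id }.
Union: FOLLOW(Z) = { *, [, id }.

{ *, [, id }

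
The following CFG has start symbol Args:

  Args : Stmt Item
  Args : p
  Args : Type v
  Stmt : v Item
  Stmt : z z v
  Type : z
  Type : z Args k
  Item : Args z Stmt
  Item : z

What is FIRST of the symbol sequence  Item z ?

{ p, v, z }

Add FIRST(Item) = { p, v, z }; Item is not nullable, stop.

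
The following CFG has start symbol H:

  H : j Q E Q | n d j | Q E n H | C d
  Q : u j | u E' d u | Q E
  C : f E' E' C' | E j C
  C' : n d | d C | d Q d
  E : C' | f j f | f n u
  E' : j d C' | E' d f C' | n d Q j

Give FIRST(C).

{ d, f, n }

C : f E' E' C' contributes {f}.
From C : E j C: add FIRST(E) = { d, f, n }.
Union: FIRST(C) = { d, f, n }.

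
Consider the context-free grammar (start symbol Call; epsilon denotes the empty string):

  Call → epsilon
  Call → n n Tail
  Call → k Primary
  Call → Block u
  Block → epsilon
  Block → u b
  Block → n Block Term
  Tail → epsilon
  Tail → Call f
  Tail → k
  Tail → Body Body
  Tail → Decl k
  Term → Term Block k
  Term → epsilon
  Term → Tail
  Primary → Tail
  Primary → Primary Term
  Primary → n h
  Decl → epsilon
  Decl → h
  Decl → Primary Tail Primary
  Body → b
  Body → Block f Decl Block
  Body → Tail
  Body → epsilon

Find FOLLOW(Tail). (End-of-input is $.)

In Call → n n Tail: Tail is at the end, add FOLLOW(Call) = { $, f }.
In Term → Tail: Tail is at the end, add FOLLOW(Term) = { $, b, f, h, k, n, u }.
In Primary → Tail: Tail is at the end, add FOLLOW(Primary) = { $, b, f, h, k, n, u }.
In Decl → Primary Tail Primary: add FIRST(Primary)\{epsilon} = { b, f, h, k, n, u }.
  Since Primary is nullable, also add FOLLOW(Decl) = { $, b, f, h, k, n, u }.
In Body → Tail: Tail is at the end, add FOLLOW(Body) = { $, b, f, h, k, n, u }.
Union: FOLLOW(Tail) = { $, b, f, h, k, n, u }.

{ $, b, f, h, k, n, u }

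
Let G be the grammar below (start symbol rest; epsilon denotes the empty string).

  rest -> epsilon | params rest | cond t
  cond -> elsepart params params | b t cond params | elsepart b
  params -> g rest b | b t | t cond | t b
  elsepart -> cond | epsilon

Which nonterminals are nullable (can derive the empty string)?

{ elsepart, rest }

Directly nullable (have an epsilon-production): rest, elsepart.
No other nonterminal has a production whose RHS symbols are all nullable.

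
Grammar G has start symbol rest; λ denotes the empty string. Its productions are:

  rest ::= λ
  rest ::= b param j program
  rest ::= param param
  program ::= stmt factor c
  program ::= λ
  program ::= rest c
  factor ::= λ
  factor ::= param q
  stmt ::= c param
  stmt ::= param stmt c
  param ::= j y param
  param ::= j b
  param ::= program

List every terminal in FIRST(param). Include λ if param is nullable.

{ b, c, j, λ }

param ::= j y param contributes {j}.
param ::= j b contributes {j}.
From param ::= program: add FIRST(program) = { b, c, j, λ } (including λ since program is nullable).
Union: FIRST(param) = { b, c, j, λ }.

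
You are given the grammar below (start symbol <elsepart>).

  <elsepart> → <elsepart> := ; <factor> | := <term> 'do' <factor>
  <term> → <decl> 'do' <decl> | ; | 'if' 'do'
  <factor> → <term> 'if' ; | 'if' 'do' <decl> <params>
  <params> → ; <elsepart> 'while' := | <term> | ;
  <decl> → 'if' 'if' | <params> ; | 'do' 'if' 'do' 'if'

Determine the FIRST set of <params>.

{ 'do', 'if', ; }

<params> → ; <elsepart> 'while' := contributes {;}.
From <params> → <term>: add FIRST(<term>) = { 'do', 'if', ; }.
<params> → ; contributes {;}.
Union: FIRST(<params>) = { 'do', 'if', ; }.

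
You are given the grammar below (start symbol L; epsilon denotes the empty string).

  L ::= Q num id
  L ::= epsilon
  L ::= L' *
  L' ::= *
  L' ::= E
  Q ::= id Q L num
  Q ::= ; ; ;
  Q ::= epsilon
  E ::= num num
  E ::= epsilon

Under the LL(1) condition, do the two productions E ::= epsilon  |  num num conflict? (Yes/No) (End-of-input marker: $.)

No

FIRST(epsilon) = { epsilon } and FIRST(num num) = { num }.
The first is nullable but FOLLOW(E) = { * } is disjoint from FIRST of the second.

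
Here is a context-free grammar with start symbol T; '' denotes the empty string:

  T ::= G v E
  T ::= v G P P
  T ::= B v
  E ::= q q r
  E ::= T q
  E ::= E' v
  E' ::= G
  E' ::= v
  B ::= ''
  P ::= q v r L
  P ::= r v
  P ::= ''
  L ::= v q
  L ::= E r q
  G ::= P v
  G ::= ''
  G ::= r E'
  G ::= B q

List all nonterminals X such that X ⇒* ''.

{ B, E', G, P }

Directly nullable (have an ''-production): B, P, G.
E' ::= G with every symbol nullable, so E' is nullable.
No other nonterminal has a production whose RHS symbols are all nullable.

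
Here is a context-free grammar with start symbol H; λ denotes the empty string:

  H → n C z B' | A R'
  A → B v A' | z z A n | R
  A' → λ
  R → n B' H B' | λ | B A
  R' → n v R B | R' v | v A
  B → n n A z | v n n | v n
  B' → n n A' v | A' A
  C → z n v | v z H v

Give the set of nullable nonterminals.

{ A, A', B', R }

Directly nullable (have an λ-production): A', R.
B' → A' A with every symbol nullable, so B' is nullable.
A → R with every symbol nullable, so A is nullable.
No other nonterminal has a production whose RHS symbols are all nullable.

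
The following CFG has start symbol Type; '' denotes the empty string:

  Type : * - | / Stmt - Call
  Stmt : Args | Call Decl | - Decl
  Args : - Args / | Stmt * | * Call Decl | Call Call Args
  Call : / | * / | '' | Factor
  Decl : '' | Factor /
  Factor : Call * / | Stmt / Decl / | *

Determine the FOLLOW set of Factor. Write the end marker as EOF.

In Call : Factor: Factor is at the end, add FOLLOW(Call) = { EOF, *, -, / }.
In Decl : Factor /: add FIRST(/) = { / }.
Union: FOLLOW(Factor) = { EOF, *, -, / }.

{ EOF, *, -, / }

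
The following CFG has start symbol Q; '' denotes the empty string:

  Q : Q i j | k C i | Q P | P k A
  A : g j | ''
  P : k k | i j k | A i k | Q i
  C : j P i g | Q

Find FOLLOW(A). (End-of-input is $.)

In Q : P k A: A is at the end, add FOLLOW(Q) = { $, g, i, k }.
In P : A i k: add FIRST(i k) = { i }.
Union: FOLLOW(A) = { $, g, i, k }.

{ $, g, i, k }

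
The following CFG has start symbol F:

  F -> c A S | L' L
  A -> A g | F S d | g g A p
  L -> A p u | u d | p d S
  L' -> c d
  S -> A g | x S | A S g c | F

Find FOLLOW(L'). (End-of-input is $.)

In F -> L' L: add FIRST(L) = { c, g, p, u }.
Union: FOLLOW(L') = { c, g, p, u }.

{ c, g, p, u }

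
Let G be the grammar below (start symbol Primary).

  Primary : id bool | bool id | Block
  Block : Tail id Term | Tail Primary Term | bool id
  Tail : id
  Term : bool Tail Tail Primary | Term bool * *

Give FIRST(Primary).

Primary : id bool contributes {id}.
Primary : bool id contributes {bool}.
From Primary : Block: add FIRST(Block) = { bool, id }.
Union: FIRST(Primary) = { bool, id }.

{ bool, id }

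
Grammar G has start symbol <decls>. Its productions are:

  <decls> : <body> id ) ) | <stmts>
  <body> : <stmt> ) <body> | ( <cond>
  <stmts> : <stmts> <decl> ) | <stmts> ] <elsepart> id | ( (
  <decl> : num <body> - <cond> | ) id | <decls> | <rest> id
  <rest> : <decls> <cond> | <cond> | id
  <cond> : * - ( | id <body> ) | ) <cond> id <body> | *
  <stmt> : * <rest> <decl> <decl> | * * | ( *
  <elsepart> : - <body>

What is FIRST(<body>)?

From <body> : <stmt> ) <body>: add FIRST(<stmt>) = { (, * }.
<body> : ( <cond> contributes {(}.
Union: FIRST(<body>) = { (, * }.

{ (, * }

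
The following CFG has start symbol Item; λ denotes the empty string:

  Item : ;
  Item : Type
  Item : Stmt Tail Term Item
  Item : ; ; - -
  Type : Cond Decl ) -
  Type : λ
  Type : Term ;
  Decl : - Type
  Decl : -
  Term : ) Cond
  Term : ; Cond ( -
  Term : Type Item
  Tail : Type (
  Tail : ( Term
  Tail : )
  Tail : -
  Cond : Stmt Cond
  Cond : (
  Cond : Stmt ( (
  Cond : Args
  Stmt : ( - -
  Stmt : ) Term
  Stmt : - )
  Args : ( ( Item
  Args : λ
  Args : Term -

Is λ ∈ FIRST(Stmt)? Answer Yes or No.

Nullable nonterminals: Args, Cond, Item, Term, Type.
No production of Stmt has an RHS whose symbols are all nullable, so Stmt is not nullable.

No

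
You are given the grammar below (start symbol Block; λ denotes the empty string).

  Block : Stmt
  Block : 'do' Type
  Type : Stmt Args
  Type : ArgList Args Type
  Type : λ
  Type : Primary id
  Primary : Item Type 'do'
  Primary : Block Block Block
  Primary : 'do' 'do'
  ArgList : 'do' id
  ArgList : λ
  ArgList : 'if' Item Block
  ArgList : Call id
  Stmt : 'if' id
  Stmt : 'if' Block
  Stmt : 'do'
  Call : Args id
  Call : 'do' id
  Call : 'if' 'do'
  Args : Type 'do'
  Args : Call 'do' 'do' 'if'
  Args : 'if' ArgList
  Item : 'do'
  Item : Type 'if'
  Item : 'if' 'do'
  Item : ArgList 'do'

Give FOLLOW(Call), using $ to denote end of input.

{ 'do', id }

In ArgList : Call id: add FIRST(id) = { id }.
In Args : Call 'do' 'do' 'if': add FIRST('do' 'do' 'if') = { 'do' }.
Union: FOLLOW(Call) = { 'do', id }.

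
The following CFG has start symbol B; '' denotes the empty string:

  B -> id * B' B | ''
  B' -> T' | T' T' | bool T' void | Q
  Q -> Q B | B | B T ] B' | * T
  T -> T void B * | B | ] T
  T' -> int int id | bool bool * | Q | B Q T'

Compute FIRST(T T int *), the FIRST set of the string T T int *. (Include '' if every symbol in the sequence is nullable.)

Add FIRST(T)\{''} = { ], id, void }; T is nullable, continue.
Add FIRST(T)\{''} = { ], id, void }; T is nullable, continue.
int is a terminal; add {int} and stop.

{ ], id, int, void }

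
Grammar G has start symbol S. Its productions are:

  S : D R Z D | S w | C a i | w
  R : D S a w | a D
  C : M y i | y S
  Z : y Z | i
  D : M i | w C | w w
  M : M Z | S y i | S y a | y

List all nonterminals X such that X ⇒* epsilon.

{ } (none)

No nonterminal has an empty production or an RHS whose symbols are all nullable.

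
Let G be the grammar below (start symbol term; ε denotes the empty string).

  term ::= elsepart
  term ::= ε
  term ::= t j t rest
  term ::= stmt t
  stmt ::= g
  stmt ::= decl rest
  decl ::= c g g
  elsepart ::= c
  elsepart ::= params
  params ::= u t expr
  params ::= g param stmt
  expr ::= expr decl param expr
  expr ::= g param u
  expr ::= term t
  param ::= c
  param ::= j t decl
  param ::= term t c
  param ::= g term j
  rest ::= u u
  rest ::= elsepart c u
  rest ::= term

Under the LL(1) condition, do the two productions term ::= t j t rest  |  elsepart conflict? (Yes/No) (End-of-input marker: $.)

FIRST(t j t rest) = { t } and FIRST(elsepart) = { c, g, u }.
The FIRST sets are disjoint and neither alternative is nullable — no conflict.

No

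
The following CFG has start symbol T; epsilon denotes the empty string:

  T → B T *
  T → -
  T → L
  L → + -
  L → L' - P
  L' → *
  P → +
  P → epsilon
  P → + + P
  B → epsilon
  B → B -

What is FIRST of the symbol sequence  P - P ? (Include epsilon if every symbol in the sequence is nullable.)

{ +, - }

Add FIRST(P)\{epsilon} = { + }; P is nullable, continue.
- is a terminal; add {-} and stop.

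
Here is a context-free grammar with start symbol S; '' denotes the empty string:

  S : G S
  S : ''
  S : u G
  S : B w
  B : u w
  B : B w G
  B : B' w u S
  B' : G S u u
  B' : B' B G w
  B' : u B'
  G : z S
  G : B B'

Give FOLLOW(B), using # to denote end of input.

{ u, w, z }

In S : B w: add FIRST(w) = { w }.
In B : B w G: add FIRST(w G) = { w }.
In B' : B' B G w: add FIRST(G w) = { u, z }.
In G : B B': add FIRST(B') = { u, z }.
Union: FOLLOW(B) = { u, w, z }.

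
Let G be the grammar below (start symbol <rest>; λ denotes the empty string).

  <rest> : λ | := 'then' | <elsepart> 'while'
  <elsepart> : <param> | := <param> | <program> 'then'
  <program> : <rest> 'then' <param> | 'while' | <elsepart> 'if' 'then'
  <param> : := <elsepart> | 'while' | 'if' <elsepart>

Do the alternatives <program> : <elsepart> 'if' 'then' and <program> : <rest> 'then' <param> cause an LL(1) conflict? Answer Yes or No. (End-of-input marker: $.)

Yes

FIRST(<elsepart> 'if' 'then') = { 'if', 'then', 'while', := } and FIRST(<rest> 'then' <param>) = { 'if', 'then', 'while', := }.
Both contain 'if', so the two alternatives are not disjoint — LL(1) conflict.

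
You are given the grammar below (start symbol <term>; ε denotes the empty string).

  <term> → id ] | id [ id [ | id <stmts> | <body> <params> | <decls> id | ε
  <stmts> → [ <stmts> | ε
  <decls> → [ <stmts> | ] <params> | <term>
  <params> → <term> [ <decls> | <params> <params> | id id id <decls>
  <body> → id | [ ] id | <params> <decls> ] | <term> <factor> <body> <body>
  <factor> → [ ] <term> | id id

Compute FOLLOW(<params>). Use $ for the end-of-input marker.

{ $, [, ], id }

In <term> → <body> <params>: <params> is at the end, add FOLLOW(<term>) = { $, [, ], id }.
In <decls> → ] <params>: <params> is at the end, add FOLLOW(<decls>) = { $, [, ], id }.
In <params> → <params> <params>: add FIRST(<params>) = { [, ], id }.
In <params> → <params> <params>: <params> is at the end, add FOLLOW(<params>) = { $, [, ], id }.
In <body> → <params> <decls> ]: add FIRST(<decls> ]) = { [, ], id }.
Union: FOLLOW(<params>) = { $, [, ], id }.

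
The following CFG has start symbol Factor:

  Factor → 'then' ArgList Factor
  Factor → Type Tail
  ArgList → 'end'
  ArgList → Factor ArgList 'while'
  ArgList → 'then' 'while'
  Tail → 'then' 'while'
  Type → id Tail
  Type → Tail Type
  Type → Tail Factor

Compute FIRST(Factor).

Factor → 'then' ArgList Factor contributes {'then'}.
From Factor → Type Tail: add FIRST(Type) = { 'then', id }.
Union: FIRST(Factor) = { 'then', id }.

{ 'then', id }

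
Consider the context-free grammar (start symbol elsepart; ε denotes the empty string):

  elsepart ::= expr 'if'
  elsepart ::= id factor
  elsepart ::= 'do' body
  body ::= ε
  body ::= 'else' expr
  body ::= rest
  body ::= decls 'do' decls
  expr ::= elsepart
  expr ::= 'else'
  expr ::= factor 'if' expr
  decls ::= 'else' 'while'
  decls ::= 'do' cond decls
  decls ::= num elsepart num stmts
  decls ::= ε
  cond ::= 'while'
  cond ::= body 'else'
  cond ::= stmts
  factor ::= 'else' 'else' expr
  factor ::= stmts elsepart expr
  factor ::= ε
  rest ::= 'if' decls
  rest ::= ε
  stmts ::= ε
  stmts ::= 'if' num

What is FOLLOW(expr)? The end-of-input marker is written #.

In elsepart ::= expr 'if': add FIRST('if') = { 'if' }.
In body ::= 'else' expr: expr is at the end, add FOLLOW(body) = { #, 'do', 'else', 'if', id, num }.
In expr ::= factor 'if' expr: expr is at the end, add FOLLOW(expr) = { #, 'do', 'else', 'if', id, num }.
In factor ::= 'else' 'else' expr: expr is at the end, add FOLLOW(factor) = { #, 'do', 'else', 'if', id, num }.
In factor ::= stmts elsepart expr: expr is at the end, add FOLLOW(factor) = { #, 'do', 'else', 'if', id, num }.
Union: FOLLOW(expr) = { #, 'do', 'else', 'if', id, num }.

{ #, 'do', 'else', 'if', id, num }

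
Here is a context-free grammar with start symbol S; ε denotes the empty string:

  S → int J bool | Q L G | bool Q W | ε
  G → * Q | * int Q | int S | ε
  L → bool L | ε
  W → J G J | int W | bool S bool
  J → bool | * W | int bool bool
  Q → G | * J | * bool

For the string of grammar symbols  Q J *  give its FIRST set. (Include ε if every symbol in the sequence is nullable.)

{ *, bool, int }

Add FIRST(Q)\{ε} = { *, int }; Q is nullable, continue.
Add FIRST(J) = { *, bool, int }; J is not nullable, stop.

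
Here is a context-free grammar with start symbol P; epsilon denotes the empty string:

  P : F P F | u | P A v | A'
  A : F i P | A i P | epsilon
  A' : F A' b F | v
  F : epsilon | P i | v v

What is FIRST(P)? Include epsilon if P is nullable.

{ u, v }

From P : F P F: F nullable, take FIRST(F) ∪ FIRST(P) = { u, v }.
P : u contributes {u}.
From P : P A v: add FIRST(P) = { u, v }.
From P : A': add FIRST(A') = { u, v }.
Union: FIRST(P) = { u, v }.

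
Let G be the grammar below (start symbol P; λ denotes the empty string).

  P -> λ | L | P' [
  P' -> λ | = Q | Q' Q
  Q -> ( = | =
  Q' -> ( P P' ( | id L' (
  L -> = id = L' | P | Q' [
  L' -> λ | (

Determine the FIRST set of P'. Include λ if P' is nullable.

P' -> λ contributes λ.
P' -> = Q contributes {=}.
From P' -> Q' Q: add FIRST(Q') = { (, id }.
Union: FIRST(P') = { (, =, id, λ }.

{ (, =, id, λ }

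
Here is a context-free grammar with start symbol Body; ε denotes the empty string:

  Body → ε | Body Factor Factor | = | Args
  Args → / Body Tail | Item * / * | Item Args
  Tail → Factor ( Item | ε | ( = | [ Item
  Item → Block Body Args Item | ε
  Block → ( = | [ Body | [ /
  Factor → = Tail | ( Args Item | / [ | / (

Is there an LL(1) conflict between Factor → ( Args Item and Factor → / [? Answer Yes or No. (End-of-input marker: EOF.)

No

FIRST(( Args Item) = { ( } and FIRST(/ [) = { / }.
The FIRST sets are disjoint and neither alternative is nullable — no conflict.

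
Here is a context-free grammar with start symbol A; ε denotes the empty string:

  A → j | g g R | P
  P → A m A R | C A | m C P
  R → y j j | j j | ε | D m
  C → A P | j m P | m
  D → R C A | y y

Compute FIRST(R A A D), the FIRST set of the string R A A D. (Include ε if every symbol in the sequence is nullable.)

Add FIRST(R)\{ε} = { g, j, m, y }; R is nullable, continue.
Add FIRST(A) = { g, j, m }; A is not nullable, stop.

{ g, j, m, y }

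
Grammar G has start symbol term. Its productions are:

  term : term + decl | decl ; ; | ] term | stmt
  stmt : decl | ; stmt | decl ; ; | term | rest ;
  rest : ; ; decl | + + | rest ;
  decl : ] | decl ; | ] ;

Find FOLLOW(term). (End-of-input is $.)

{ $, + }

term is the start symbol, so $ ∈ FOLLOW(term).
In term : term + decl: add FIRST(+ decl) = { + }.
In term : ] term: term is at the end, add FOLLOW(term) = { $, + }.
In stmt : term: term is at the end, add FOLLOW(stmt) = { $, + }.
Union: FOLLOW(term) = { $, + }.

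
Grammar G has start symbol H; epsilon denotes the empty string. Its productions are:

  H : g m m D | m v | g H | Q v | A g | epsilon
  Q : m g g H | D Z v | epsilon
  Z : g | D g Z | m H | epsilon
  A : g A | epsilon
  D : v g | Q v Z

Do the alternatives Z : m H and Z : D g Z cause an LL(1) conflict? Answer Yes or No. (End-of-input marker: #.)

FIRST(m H) = { m } and FIRST(D g Z) = { m, v }.
Both contain m, so the two alternatives are not disjoint — LL(1) conflict.

Yes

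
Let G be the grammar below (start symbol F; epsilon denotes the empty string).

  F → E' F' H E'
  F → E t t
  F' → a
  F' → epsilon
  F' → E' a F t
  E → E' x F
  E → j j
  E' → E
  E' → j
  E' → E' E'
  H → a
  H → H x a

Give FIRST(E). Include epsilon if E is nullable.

{ j }

From E → E' x F: add FIRST(E') = { j }.
E → j j contributes {j}.
Union: FIRST(E) = { j }.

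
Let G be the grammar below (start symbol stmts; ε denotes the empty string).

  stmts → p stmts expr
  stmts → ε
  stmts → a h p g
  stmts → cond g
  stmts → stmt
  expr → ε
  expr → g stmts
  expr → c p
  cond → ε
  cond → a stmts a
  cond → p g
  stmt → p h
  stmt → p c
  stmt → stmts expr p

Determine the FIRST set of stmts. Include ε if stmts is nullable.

{ a, c, g, p, ε }

stmts → p stmts expr contributes {p}.
stmts → ε contributes ε.
stmts → a h p g contributes {a}.
From stmts → cond g: cond nullable, take FIRST(cond) ∪ {g} = { a, g, p }.
From stmts → stmt: add FIRST(stmt) = { a, c, g, p }.
Union: FIRST(stmts) = { a, c, g, p, ε }.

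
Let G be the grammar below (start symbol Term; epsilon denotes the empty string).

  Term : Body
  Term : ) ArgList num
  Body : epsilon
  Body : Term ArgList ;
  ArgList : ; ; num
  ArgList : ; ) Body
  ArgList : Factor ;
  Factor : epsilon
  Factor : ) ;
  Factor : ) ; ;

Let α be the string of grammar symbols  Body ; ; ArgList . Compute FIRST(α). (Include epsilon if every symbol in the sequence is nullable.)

Add FIRST(Body)\{epsilon} = { ), ; }; Body is nullable, continue.
; is a terminal; add {;} and stop.

{ ), ; }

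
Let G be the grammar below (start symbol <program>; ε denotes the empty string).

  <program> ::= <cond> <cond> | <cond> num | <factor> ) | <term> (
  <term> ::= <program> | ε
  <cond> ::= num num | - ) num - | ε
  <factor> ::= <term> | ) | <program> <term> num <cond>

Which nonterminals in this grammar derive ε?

{ <cond>, <factor>, <program>, <term> }

Directly nullable (have an ε-production): <term>, <cond>.
<factor> ::= <term> with every symbol nullable, so <factor> is nullable.
<program> ::= <cond> <cond> with every symbol nullable, so <program> is nullable.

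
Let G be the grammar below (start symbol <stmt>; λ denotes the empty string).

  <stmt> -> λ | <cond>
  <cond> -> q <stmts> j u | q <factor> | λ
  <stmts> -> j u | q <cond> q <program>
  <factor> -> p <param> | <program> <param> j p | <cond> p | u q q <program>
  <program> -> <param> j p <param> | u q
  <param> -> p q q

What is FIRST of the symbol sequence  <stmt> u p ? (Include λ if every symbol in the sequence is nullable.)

{ q, u }

Add FIRST(<stmt>)\{λ} = { q }; <stmt> is nullable, continue.
u is a terminal; add {u} and stop.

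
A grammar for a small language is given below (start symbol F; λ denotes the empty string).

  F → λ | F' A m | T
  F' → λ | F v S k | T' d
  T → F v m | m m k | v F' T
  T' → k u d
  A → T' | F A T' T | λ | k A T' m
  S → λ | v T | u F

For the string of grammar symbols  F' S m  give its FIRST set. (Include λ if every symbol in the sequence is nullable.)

{ k, m, u, v }

Add FIRST(F')\{λ} = { k, m, v }; F' is nullable, continue.
Add FIRST(S)\{λ} = { u, v }; S is nullable, continue.
m is a terminal; add {m} and stop.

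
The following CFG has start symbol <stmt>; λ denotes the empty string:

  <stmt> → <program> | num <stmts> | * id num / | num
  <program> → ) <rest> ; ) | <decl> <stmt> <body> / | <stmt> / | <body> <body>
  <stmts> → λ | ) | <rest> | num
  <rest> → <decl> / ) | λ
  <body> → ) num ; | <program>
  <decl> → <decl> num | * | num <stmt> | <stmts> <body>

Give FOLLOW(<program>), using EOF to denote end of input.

In <stmt> → <program>: <program> is at the end, add FOLLOW(<stmt>) = { EOF, ), *, /, num }.
In <body> → <program>: <program> is at the end, add FOLLOW(<body>) = { EOF, ), *, /, num }.
Union: FOLLOW(<program>) = { EOF, ), *, /, num }.

{ EOF, ), *, /, num }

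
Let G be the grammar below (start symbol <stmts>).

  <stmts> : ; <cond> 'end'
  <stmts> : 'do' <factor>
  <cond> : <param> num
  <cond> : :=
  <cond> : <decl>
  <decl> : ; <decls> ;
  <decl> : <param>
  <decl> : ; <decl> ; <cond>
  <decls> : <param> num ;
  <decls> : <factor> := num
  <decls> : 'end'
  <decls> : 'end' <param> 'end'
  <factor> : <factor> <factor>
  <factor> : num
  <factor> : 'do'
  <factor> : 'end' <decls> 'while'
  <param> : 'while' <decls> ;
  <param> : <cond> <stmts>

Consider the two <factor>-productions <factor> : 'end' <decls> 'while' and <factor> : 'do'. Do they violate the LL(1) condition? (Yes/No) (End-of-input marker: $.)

No

FIRST('end' <decls> 'while') = { 'end' } and FIRST('do') = { 'do' }.
The FIRST sets are disjoint and neither alternative is nullable — no conflict.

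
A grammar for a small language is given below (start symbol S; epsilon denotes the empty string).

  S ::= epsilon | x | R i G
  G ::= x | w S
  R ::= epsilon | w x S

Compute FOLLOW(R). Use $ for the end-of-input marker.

{ i }

In S ::= R i G: add FIRST(i G) = { i }.
Union: FOLLOW(R) = { i }.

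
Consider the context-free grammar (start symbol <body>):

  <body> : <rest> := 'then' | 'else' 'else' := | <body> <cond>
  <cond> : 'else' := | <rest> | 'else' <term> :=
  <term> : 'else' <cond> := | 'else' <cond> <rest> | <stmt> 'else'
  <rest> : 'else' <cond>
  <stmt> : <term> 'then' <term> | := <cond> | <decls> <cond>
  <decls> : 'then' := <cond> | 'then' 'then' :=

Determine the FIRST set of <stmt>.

From <stmt> : <term> 'then' <term>: add FIRST(<term>) = { 'else', 'then', := }.
<stmt> : := <cond> contributes {:=}.
From <stmt> : <decls> <cond>: add FIRST(<decls>) = { 'then' }.
Union: FIRST(<stmt>) = { 'else', 'then', := }.

{ 'else', 'then', := }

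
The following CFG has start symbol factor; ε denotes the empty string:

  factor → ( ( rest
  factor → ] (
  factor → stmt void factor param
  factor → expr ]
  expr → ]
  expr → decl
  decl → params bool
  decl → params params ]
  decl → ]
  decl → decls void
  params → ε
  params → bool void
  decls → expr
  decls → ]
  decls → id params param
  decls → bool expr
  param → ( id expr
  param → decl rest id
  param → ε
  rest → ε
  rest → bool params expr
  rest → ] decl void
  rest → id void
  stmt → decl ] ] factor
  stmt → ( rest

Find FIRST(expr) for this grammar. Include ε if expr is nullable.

expr → ] contributes {]}.
From expr → decl: add FIRST(decl) = { ], bool, id }.
Union: FIRST(expr) = { ], bool, id }.

{ ], bool, id }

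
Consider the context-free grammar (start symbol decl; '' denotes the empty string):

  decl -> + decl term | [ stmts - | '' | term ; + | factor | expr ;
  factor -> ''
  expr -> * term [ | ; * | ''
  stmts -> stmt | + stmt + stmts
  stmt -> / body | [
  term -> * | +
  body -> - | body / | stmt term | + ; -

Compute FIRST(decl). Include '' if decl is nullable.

{ *, +, ;, [, '' }

decl -> + decl term contributes {+}.
decl -> [ stmts - contributes {[}.
decl -> '' contributes ''.
From decl -> term ; +: add FIRST(term) = { *, + }.
From decl -> factor: add FIRST(factor) = { '' } (including '' since factor is nullable).
From decl -> expr ;: expr nullable, take FIRST(expr) ∪ {;} = { *, ; }.
Union: FIRST(decl) = { *, +, ;, [, '' }.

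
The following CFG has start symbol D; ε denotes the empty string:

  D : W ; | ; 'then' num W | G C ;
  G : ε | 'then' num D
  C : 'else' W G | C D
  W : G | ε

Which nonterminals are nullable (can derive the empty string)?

{ G, W }

Directly nullable (have an ε-production): G, W.
No other nonterminal has a production whose RHS symbols are all nullable.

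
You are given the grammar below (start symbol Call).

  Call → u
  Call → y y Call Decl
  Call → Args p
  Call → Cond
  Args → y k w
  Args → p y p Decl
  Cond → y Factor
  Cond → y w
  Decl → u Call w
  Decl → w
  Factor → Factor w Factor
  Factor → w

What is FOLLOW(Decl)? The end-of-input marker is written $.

In Call → y y Call Decl: Decl is at the end, add FOLLOW(Call) = { $, u, w }.
In Args → p y p Decl: Decl is at the end, add FOLLOW(Args) = { p }.
Union: FOLLOW(Decl) = { $, p, u, w }.

{ $, p, u, w }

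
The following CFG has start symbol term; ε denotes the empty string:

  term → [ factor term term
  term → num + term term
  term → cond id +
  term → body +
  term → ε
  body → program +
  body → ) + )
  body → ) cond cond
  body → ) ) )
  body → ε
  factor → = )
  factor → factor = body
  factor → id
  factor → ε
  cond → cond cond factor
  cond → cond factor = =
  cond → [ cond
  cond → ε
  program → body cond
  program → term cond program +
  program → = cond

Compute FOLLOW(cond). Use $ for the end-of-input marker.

{ $, ), +, =, [, id, num }

In term → cond id +: add FIRST(id +) = { id }.
In body → ) cond cond: add FIRST(cond)\{ε} = { =, [, id }.
  Since cond is nullable, also add FOLLOW(body) = { $, ), +, =, [, id, num }.
In body → ) cond cond: cond is at the end, add FOLLOW(body) = { $, ), +, =, [, id, num }.
In cond → cond cond factor: add FIRST(cond factor)\{ε} = { =, [, id }.
  Since cond factor is nullable, also add FOLLOW(cond) = { $, ), +, =, [, id, num }.
In cond → cond cond factor: add FIRST(factor)\{ε} = { =, id }.
  Since factor is nullable, also add FOLLOW(cond) = { $, ), +, =, [, id, num }.
In cond → cond factor = =: add FIRST(factor = =) = { =, id }.
In cond → [ cond: cond is at the end, add FOLLOW(cond) = { $, ), +, =, [, id, num }.
In program → body cond: cond is at the end, add FOLLOW(program) = { + }.
In program → term cond program +: add FIRST(program +) = { ), +, =, [, id, num }.
In program → = cond: cond is at the end, add FOLLOW(program) = { + }.
Union: FOLLOW(cond) = { $, ), +, =, [, id, num }.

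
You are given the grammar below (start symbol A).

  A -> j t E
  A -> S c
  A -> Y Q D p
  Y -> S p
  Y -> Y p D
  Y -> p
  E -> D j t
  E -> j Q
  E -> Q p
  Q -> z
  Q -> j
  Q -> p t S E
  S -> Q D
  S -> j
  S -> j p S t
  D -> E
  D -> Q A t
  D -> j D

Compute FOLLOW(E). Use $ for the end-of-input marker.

In A -> j t E: E is at the end, add FOLLOW(A) = { $, t }.
In Q -> p t S E: E is at the end, add FOLLOW(Q) = { $, c, j, p, t, z }.
In D -> E: E is at the end, add FOLLOW(D) = { c, j, p, t, z }.
Union: FOLLOW(E) = { $, c, j, p, t, z }.

{ $, c, j, p, t, z }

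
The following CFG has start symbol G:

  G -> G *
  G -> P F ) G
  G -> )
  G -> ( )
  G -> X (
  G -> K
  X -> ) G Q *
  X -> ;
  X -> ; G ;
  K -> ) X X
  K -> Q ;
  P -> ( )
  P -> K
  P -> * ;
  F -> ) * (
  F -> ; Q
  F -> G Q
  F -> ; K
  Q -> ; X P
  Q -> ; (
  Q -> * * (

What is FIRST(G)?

From G -> G *: add FIRST(G) = { (, ), *, ; }.
From G -> P F ) G: add FIRST(P) = { (, ), *, ; }.
G -> ) contributes {)}.
G -> ( ) contributes {(}.
From G -> X (: add FIRST(X) = { ), ; }.
From G -> K: add FIRST(K) = { ), *, ; }.
Union: FIRST(G) = { (, ), *, ; }.

{ (, ), *, ; }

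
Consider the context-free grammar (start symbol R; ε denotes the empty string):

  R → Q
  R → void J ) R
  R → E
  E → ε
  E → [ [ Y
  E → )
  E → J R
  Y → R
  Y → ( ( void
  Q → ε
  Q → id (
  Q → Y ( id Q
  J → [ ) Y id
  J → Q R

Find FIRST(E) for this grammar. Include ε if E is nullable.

E → ε contributes ε.
E → [ [ Y contributes {[}.
E → ) contributes {)}.
From E → J R: J, R nullable, take FIRST(J) ∪ FIRST(R) = { (, ), [, id, void }; also ε since the whole RHS is nullable.
Union: FIRST(E) = { (, ), [, id, void, ε }.

{ (, ), [, id, void, ε }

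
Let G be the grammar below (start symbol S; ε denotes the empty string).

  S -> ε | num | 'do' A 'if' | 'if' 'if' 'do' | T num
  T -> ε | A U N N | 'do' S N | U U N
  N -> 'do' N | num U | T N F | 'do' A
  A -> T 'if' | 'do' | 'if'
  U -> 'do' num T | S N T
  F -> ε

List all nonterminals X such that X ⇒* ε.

{ F, S, T }

Directly nullable (have an ε-production): S, T, F.
No other nonterminal has a production whose RHS symbols are all nullable.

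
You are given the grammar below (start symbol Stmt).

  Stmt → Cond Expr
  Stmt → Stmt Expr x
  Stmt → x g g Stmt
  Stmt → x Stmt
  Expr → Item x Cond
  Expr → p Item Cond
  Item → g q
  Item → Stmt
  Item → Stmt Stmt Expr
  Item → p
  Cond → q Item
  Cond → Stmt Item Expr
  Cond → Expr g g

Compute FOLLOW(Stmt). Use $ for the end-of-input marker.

Stmt is the start symbol, so $ ∈ FOLLOW(Stmt).
In Stmt → Stmt Expr x: add FIRST(Expr x) = { g, p, q, x }.
In Stmt → x g g Stmt: Stmt is at the end, add FOLLOW(Stmt) = { $, g, p, q, x }.
In Stmt → x Stmt: Stmt is at the end, add FOLLOW(Stmt) = { $, g, p, q, x }.
In Item → Stmt: Stmt is at the end, add FOLLOW(Item) = { $, g, p, q, x }.
In Item → Stmt Stmt Expr: add FIRST(Stmt Expr) = { g, p, q, x }.
In Item → Stmt Stmt Expr: add FIRST(Expr) = { g, p, q, x }.
In Cond → Stmt Item Expr: add FIRST(Item Expr) = { g, p, q, x }.
Union: FOLLOW(Stmt) = { $, g, p, q, x }.

{ $, g, p, q, x }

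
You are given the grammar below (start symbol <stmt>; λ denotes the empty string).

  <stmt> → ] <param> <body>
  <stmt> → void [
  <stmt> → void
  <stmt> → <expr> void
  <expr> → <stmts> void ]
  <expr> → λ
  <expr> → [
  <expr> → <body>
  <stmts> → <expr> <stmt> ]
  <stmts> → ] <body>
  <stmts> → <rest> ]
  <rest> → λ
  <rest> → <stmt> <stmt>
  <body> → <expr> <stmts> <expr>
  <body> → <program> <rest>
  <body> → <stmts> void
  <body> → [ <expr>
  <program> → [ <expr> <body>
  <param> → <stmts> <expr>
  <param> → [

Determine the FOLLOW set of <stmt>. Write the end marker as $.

{ $, [, ], void }

<stmt> is the start symbol, so $ ∈ FOLLOW(<stmt>).
In <stmts> → <expr> <stmt> ]: add FIRST(]) = { ] }.
In <rest> → <stmt> <stmt>: add FIRST(<stmt>) = { [, ], void }.
In <rest> → <stmt> <stmt>: <stmt> is at the end, add FOLLOW(<rest>) = { $, [, ], void }.
Union: FOLLOW(<stmt>) = { $, [, ], void }.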